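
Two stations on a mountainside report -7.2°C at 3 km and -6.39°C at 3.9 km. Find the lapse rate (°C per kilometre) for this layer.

-0.9°C/km

Γ = −ΔT/Δz = (-7.2 − (-6.39)) / (3900 − 3000) m
  = -0.81°C / 0.9 km = -0.9°C/km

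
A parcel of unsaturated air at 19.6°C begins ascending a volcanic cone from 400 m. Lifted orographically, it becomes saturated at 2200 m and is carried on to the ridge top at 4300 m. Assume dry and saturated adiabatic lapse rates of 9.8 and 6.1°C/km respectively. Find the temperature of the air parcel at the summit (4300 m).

-10.85°C

400 → 2200 m (dry, 9.8°C/km): ΔT = -9.8 × 1.8 = -17.64°C → T = 1.96°C
2200 → 4300 m (saturated, 6.1°C/km): ΔT = -6.1 × 2.1 = -12.81°C → T = -10.85°C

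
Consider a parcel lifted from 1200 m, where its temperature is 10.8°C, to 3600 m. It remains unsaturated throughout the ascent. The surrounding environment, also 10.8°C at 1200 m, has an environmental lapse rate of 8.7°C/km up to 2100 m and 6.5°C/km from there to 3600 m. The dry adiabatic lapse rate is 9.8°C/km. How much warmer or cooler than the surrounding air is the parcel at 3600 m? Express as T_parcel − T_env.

-5.94°C (parcel cooler than environment)

Parcel:
  1200–3600 m, dry: Δz = 2.4 km ⇒ ΔT = -23.52°C; T = -12.72°C
Environment:
  1200–2100 m, environment, lower layer: Δz = 0.9 km ⇒ ΔT = -7.83°C; T = 2.97°C
  2100–3600 m, environment, upper layer: Δz = 1.5 km ⇒ ΔT = -9.75°C; T = -6.78°C
T_parcel − T_env = -12.72 − (-6.78) = -5.94°C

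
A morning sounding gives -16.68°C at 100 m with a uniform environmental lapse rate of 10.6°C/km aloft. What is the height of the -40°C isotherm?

2300 m

Height above start = (-16.68 − (-40)) / 10.6 = 2.2 km
Altitude = 100 m + 2200 m = 2300 m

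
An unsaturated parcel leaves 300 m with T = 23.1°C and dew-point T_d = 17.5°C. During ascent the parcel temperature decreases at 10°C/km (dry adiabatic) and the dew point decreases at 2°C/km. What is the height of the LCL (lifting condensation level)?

T and T_d converge at 10 − 2 = 8°C per km
Height above start = (23.1 − 17.5) / 8 = 0.7 km
LCL altitude = 300 m + 700 m = 1000 m

1000 m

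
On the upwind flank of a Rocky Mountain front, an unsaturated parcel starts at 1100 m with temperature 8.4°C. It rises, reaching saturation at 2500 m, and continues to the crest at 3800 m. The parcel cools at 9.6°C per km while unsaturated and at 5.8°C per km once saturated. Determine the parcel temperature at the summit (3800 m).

Dry to 2500 m: -9.6 × 1.4 km = -13.44°C, so T = -5.04°C.
Saturated to 3800 m: -5.8 × 1.3 km = -7.54°C, so T = -12.58°C.

-12.58°C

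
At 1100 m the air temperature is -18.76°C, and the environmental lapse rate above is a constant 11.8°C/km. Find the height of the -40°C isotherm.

2900 m

Height above start = (-18.76 − (-40)) / 11.8 = 1.8 km
Altitude = 1100 m + 1800 m = 2900 m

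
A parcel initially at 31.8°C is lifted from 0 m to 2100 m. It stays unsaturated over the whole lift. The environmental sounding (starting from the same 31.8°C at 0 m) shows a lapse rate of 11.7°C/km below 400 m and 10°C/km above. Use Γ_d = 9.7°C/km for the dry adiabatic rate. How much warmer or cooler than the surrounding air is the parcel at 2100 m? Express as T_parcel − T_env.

+1.31°C (parcel warmer than environment)

Parcel:
  0–2100 m, dry: Δz = 2.1 km ⇒ ΔT = -20.37°C; T = 11.43°C
Environment:
  0–400 m, environment, lower layer: Δz = 0.4 km ⇒ ΔT = -4.68°C; T = 27.12°C
  400–2100 m, environment, upper layer: Δz = 1.7 km ⇒ ΔT = -17°C; T = 10.12°C
T_parcel − T_env = 11.43 − 10.12 = +1.31°C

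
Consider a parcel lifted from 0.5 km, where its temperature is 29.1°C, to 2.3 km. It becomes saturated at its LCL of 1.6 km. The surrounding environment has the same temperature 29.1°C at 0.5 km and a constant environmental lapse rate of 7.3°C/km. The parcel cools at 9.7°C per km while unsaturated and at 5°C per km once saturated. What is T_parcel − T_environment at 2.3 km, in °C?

Parcel:
  500–1600 m, dry: Δz = 1.1 km ⇒ ΔT = -10.67°C; T = 18.43°C
  1600–2300 m, saturated: Δz = 0.7 km ⇒ ΔT = -3.5°C; T = 14.93°C
Environment:
  500–2300 m, environment: Δz = 1.8 km ⇒ ΔT = -13.14°C; T = 15.96°C
T_parcel − T_env = 14.93 − 15.96 = -1.03°C

-1.03°C (parcel cooler than environment)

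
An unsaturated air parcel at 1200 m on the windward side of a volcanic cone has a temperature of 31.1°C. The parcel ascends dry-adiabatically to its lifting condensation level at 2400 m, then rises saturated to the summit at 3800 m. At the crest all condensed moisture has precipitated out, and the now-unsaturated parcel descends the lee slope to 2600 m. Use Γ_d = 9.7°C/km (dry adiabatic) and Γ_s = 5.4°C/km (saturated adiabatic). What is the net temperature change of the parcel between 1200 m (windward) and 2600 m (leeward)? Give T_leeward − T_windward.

1200 → 2400 m (dry, 9.7°C/km): ΔT = -9.7 × 1.2 = -11.64°C → T = 19.46°C
2400 → 3800 m (saturated, 5.4°C/km): ΔT = -5.4 × 1.4 = -7.56°C → T = 11.9°C
3800 → 2600 m (dry descent, 9.7°C/km): ΔT = +9.7 × 1.2 = +11.64°C → T = 23.54°C
Net change vs windward start: 23.54 − 31.1 = -7.56°C

-7.56°C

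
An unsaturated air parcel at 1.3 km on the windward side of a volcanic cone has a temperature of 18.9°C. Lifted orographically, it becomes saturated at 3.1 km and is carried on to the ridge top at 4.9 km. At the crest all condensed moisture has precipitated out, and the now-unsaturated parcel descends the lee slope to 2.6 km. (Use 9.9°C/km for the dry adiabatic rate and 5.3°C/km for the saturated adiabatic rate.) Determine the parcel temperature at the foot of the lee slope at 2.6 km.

14.31°C

From 1300 m to 3100 m (dry): cools by 9.9 × 1.8 = 17.82°C, giving 1.08°C.
From 3100 m to 4900 m (saturated): cools by 5.3 × 1.8 = 9.54°C, giving -8.46°C.
From 4900 m to 2600 m (dry descent): warms by 9.9 × 2.3 = 22.77°C, giving 14.31°C.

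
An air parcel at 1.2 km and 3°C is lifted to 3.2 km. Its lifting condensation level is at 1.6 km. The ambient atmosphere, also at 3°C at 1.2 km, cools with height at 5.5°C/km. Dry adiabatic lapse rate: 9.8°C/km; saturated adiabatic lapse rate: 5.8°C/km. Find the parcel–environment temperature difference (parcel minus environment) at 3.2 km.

Parcel:
  1200–1600 m, dry: Δz = 0.4 km ⇒ ΔT = -3.92°C; T = -0.92°C
  1600–3200 m, saturated: Δz = 1.6 km ⇒ ΔT = -9.28°C; T = -10.2°C
Environment:
  1200–3200 m, environment: Δz = 2 km ⇒ ΔT = -11°C; T = -8°C
T_parcel − T_env = -10.2 − (-8) = -2.2°C

-2.2°C (parcel cooler than environment)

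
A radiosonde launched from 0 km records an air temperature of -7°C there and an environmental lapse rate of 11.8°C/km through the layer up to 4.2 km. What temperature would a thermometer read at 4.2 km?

From 0 m to 4200 m (environmental): cools by 11.8 × 4.2 = 49.56°C, giving -56.56°C.

-56.56°C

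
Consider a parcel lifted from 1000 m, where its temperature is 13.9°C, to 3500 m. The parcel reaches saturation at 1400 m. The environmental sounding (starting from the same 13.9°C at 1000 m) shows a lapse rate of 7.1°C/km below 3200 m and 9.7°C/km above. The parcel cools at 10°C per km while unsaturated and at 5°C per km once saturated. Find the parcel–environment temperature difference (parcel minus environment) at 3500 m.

Parcel:
  Dry to 1400 m: -10 × 0.4 km = -4°C, so T = 9.9°C.
  Saturated to 3500 m: -5 × 2.1 km = -10.5°C, so T = -0.6°C.
Environment:
  Environment, lower layer to 3200 m: -7.1 × 2.2 km = -15.62°C, so T = -1.72°C.
  Environment, upper layer to 3500 m: -9.7 × 0.3 km = -2.91°C, so T = -4.63°C.
T_parcel − T_env = -0.6 − (-4.63) = +4.03°C

+4.03°C (parcel warmer than environment)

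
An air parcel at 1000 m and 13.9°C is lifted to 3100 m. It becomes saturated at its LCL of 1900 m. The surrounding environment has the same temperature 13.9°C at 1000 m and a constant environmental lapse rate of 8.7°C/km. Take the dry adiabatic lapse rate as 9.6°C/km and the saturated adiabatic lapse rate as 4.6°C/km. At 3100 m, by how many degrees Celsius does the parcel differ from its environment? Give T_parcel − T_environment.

Parcel:
  1000 → 1900 m (dry, 9.6°C/km): ΔT = -9.6 × 0.9 = -8.64°C → T = 5.26°C
  1900 → 3100 m (saturated, 4.6°C/km): ΔT = -4.6 × 1.2 = -5.52°C → T = -0.26°C
Environment:
  1000 → 3100 m (environment, 8.7°C/km): ΔT = -8.7 × 2.1 = -18.27°C → T = -4.37°C
T_parcel − T_env = -0.26 − (-4.37) = +4.11°C

+4.11°C (parcel warmer than environment)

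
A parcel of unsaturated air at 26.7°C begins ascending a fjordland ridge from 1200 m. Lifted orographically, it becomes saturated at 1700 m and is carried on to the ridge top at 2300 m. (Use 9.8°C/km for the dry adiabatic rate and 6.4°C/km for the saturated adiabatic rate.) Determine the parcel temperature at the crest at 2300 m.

17.96°C

Dry to 1700 m: -9.8 × 0.5 km = -4.9°C, so T = 21.8°C.
Saturated to 2300 m: -6.4 × 0.6 km = -3.84°C, so T = 17.96°C.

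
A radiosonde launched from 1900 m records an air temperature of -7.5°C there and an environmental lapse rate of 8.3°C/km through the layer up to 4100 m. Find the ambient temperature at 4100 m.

-25.76°C

1900–4100 m, environmental: Δz = 2.2 km ⇒ ΔT = -18.26°C; T = -25.76°C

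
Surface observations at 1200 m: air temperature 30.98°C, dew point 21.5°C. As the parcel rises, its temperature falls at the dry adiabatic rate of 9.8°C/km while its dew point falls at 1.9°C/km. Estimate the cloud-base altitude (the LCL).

T and T_d converge at 9.8 − 1.9 = 7.9°C per km
Height above start = (30.98 − 21.5) / 7.9 = 1.2 km
LCL altitude = 1200 m + 1200 m = 2400 m

2400 m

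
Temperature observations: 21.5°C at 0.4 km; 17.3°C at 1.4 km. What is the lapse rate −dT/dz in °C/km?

Γ = −ΔT/Δz = (21.5 − 17.3) / (1400 − 400) m
  = 4.2°C / 1 km = 4.2°C/km

4.2°C/km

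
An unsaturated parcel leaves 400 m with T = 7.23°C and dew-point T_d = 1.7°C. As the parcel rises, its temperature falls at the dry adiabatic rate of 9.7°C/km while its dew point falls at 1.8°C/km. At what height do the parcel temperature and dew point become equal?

T and T_d converge at 9.7 − 1.8 = 7.9°C per km
Height above start = (7.23 − 1.7) / 7.9 = 0.7 km
LCL altitude = 400 m + 700 m = 1100 m

1100 m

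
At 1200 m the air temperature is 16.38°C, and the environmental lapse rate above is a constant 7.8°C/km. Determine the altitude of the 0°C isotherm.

Height above start = (16.38 − 0) / 7.8 = 2.1 km
Altitude = 1200 m + 2100 m = 3300 m

3300 m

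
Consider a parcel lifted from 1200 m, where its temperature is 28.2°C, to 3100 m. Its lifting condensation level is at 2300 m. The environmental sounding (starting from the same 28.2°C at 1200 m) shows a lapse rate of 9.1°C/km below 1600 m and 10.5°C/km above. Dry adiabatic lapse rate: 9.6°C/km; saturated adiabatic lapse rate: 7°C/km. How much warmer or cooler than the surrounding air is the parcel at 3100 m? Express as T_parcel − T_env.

Parcel:
  1200 → 2300 m (dry, 9.6°C/km): ΔT = -9.6 × 1.1 = -10.56°C → T = 17.64°C
  2300 → 3100 m (saturated, 7°C/km): ΔT = -7 × 0.8 = -5.6°C → T = 12.04°C
Environment:
  1200 → 1600 m (environment, lower layer, 9.1°C/km): ΔT = -9.1 × 0.4 = -3.64°C → T = 24.56°C
  1600 → 3100 m (environment, upper layer, 10.5°C/km): ΔT = -10.5 × 1.5 = -15.75°C → T = 8.81°C
T_parcel − T_env = 12.04 − 8.81 = +3.23°C

+3.23°C (parcel warmer than environment)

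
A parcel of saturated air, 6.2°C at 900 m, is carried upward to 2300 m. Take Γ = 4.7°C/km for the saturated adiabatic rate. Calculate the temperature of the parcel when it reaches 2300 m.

900–2300 m, saturated adiabatic: Δz = 1.4 km ⇒ ΔT = -6.58°C; T = -0.38°C

-0.38°C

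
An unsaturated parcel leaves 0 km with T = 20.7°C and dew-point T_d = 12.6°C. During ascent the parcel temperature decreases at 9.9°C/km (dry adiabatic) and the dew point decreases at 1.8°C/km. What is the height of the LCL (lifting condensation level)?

T and T_d converge at 9.9 − 1.8 = 8.1°C per km
Height above start = (20.7 − 12.6) / 8.1 = 1 km
LCL altitude = 0 m + 1000 m = 1000 m

1 km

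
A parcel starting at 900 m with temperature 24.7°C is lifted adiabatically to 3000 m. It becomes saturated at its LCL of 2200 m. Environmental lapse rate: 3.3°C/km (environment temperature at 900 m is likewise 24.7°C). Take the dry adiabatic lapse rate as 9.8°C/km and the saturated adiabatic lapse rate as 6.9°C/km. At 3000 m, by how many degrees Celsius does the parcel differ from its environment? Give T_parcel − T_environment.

-11.33°C (parcel cooler than environment)

Parcel:
  From 900 m to 2200 m (dry): cools by 9.8 × 1.3 = 12.74°C, giving 11.96°C.
  From 2200 m to 3000 m (saturated): cools by 6.9 × 0.8 = 5.52°C, giving 6.44°C.
Environment:
  From 900 m to 3000 m (environment): cools by 3.3 × 2.1 = 6.93°C, giving 17.77°C.
T_parcel − T_env = 6.44 − 17.77 = -11.33°C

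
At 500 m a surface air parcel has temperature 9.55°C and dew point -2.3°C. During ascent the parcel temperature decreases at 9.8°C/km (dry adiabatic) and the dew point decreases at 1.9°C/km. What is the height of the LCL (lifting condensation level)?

2000 m

T and T_d converge at 9.8 − 1.9 = 7.9°C per km
Height above start = (9.55 − (-2.3)) / 7.9 = 1.5 km
LCL altitude = 500 m + 1500 m = 2000 m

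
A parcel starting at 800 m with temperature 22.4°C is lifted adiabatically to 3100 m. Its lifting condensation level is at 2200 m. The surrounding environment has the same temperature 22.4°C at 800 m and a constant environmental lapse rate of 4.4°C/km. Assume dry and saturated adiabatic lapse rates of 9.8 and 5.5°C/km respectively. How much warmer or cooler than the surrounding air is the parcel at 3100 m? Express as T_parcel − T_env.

-8.55°C (parcel cooler than environment)

Parcel:
  800 → 2200 m (dry, 9.8°C/km): ΔT = -9.8 × 1.4 = -13.72°C → T = 8.68°C
  2200 → 3100 m (saturated, 5.5°C/km): ΔT = -5.5 × 0.9 = -4.95°C → T = 3.73°C
Environment:
  800 → 3100 m (environment, 4.4°C/km): ΔT = -4.4 × 2.3 = -10.12°C → T = 12.28°C
T_parcel − T_env = 3.73 − 12.28 = -8.55°C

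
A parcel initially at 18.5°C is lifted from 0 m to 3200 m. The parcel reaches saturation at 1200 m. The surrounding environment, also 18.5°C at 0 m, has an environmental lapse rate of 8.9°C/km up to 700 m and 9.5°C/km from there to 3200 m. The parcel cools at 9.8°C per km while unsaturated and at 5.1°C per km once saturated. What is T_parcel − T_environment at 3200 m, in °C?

+8.02°C (parcel warmer than environment)

Parcel:
  0 → 1200 m (dry, 9.8°C/km): ΔT = -9.8 × 1.2 = -11.76°C → T = 6.74°C
  1200 → 3200 m (saturated, 5.1°C/km): ΔT = -5.1 × 2 = -10.2°C → T = -3.46°C
Environment:
  0 → 700 m (environment, lower layer, 8.9°C/km): ΔT = -8.9 × 0.7 = -6.23°C → T = 12.27°C
  700 → 3200 m (environment, upper layer, 9.5°C/km): ΔT = -9.5 × 2.5 = -23.75°C → T = -11.48°C
T_parcel − T_env = -3.46 − (-11.48) = +8.02°C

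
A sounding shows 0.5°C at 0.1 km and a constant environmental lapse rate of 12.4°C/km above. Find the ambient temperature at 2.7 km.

100 → 2700 m (environmental, 12.4°C/km): ΔT = -12.4 × 2.6 = -32.24°C → T = -31.74°C

-31.74°C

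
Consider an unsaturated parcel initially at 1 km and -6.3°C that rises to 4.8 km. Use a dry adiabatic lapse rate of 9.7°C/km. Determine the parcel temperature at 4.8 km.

-43.16°C

1000–4800 m, dry adiabatic: Δz = 3.8 km ⇒ ΔT = -36.86°C; T = -43.16°C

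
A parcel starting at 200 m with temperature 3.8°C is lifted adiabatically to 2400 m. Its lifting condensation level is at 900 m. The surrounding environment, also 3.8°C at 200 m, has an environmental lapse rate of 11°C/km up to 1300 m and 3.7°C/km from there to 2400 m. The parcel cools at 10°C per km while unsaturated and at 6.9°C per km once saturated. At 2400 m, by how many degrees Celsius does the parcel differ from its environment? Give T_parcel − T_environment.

-1.18°C (parcel cooler than environment)

Parcel:
  Dry to 900 m: -10 × 0.7 km = -7°C, so T = -3.2°C.
  Saturated to 2400 m: -6.9 × 1.5 km = -10.35°C, so T = -13.55°C.
Environment:
  Environment, lower layer to 1300 m: -11 × 1.1 km = -12.1°C, so T = -8.3°C.
  Environment, upper layer to 2400 m: -3.7 × 1.1 km = -4.07°C, so T = -12.37°C.
T_parcel − T_env = -13.55 − (-12.37) = -1.18°C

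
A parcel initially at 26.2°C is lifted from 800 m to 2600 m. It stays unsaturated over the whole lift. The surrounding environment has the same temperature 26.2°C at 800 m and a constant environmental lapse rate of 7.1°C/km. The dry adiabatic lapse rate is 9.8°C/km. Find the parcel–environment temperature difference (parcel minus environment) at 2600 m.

-4.86°C (parcel cooler than environment)

Parcel:
  From 800 m to 2600 m (dry): cools by 9.8 × 1.8 = 17.64°C, giving 8.56°C.
Environment:
  From 800 m to 2600 m (environment): cools by 7.1 × 1.8 = 12.78°C, giving 13.42°C.
T_parcel − T_env = 8.56 − 13.42 = -4.86°C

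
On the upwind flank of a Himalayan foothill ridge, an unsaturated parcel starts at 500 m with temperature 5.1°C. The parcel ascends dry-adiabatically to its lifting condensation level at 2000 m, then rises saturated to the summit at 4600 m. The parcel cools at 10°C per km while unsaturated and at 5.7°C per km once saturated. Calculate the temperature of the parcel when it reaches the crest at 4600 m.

-24.72°C

Dry to 2000 m: -10 × 1.5 km = -15°C, so T = -9.9°C.
Saturated to 4600 m: -5.7 × 2.6 km = -14.82°C, so T = -24.72°C.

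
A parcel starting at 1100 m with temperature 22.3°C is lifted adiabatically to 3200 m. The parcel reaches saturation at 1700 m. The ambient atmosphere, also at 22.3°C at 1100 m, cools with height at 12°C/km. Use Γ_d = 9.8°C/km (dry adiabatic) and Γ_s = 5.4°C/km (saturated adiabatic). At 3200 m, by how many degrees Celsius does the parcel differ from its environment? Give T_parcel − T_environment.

Parcel:
  From 1100 m to 1700 m (dry): cools by 9.8 × 0.6 = 5.88°C, giving 16.42°C.
  From 1700 m to 3200 m (saturated): cools by 5.4 × 1.5 = 8.1°C, giving 8.32°C.
Environment:
  From 1100 m to 3200 m (environment): cools by 12 × 2.1 = 25.2°C, giving -2.9°C.
T_parcel − T_env = 8.32 − (-2.9) = +11.22°C

+11.22°C (parcel warmer than environment)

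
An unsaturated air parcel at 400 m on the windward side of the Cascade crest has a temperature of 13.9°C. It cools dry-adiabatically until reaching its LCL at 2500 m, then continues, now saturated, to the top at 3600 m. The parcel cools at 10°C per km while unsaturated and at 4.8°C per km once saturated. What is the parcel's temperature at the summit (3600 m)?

-12.38°C

400 → 2500 m (dry, 10°C/km): ΔT = -10 × 2.1 = -21°C → T = -7.1°C
2500 → 3600 m (saturated, 4.8°C/km): ΔT = -4.8 × 1.1 = -5.28°C → T = -12.38°C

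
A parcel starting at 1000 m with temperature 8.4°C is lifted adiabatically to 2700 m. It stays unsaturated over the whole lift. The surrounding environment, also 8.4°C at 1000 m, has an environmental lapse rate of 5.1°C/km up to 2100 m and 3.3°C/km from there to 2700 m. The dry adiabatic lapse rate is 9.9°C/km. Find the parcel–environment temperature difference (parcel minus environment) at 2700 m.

-9.24°C (parcel cooler than environment)

Parcel:
  Dry to 2700 m: -9.9 × 1.7 km = -16.83°C, so T = -8.43°C.
Environment:
  Environment, lower layer to 2100 m: -5.1 × 1.1 km = -5.61°C, so T = 2.79°C.
  Environment, upper layer to 2700 m: -3.3 × 0.6 km = -1.98°C, so T = 0.81°C.
T_parcel − T_env = -8.43 − 0.81 = -9.24°C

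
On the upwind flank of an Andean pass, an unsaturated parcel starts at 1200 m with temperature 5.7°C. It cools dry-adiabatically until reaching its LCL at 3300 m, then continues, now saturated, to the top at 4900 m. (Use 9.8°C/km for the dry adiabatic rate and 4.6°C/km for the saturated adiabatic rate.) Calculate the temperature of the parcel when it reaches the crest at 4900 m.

Dry to 3300 m: -9.8 × 2.1 km = -20.58°C, so T = -14.88°C.
Saturated to 4900 m: -4.6 × 1.6 km = -7.36°C, so T = -22.24°C.

-22.24°C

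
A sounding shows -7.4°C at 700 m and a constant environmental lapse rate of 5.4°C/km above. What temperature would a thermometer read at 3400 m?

-21.98°C

Environmental to 3400 m: -5.4 × 2.7 km = -14.58°C, so T = -21.98°C.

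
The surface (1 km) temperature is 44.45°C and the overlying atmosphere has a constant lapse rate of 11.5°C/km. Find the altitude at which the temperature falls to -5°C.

5.3 km

Height above start = (44.45 − (-5)) / 11.5 = 4.3 km
Altitude = 1000 m + 4300 m = 5300 m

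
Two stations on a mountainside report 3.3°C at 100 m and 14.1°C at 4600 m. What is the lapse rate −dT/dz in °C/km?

Γ = −ΔT/Δz = (3.3 − 14.1) / (4600 − 100) m
  = -10.8°C / 4.5 km = -2.4°C/km

-2.4°C/km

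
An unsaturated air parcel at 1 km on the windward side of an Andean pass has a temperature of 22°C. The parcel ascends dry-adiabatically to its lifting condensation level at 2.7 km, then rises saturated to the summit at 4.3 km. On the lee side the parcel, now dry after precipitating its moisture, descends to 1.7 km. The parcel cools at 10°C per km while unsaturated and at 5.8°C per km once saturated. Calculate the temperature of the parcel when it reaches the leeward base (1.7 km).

21.72°C

From 1000 m to 2700 m (dry): cools by 10 × 1.7 = 17°C, giving 5°C.
From 2700 m to 4300 m (saturated): cools by 5.8 × 1.6 = 9.28°C, giving -4.28°C.
From 4300 m to 1700 m (dry descent): warms by 10 × 2.6 = 26°C, giving 21.72°C.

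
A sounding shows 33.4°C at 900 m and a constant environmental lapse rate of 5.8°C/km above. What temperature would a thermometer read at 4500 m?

12.52°C

900–4500 m, environmental: Δz = 3.6 km ⇒ ΔT = -20.88°C; T = 12.52°C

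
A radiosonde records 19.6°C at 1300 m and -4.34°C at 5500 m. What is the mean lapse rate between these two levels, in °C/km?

Γ = −ΔT/Δz = (19.6 − (-4.34)) / (5500 − 1300) m
  = 23.94°C / 4.2 km = 5.7°C/km

5.7°C/km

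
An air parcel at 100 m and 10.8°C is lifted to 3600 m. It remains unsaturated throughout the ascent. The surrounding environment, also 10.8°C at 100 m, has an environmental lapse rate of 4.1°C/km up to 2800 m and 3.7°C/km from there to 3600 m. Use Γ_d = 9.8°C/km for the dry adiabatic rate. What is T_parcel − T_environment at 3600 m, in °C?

Parcel:
  100–3600 m, dry: Δz = 3.5 km ⇒ ΔT = -34.3°C; T = -23.5°C
Environment:
  100–2800 m, environment, lower layer: Δz = 2.7 km ⇒ ΔT = -11.07°C; T = -0.27°C
  2800–3600 m, environment, upper layer: Δz = 0.8 km ⇒ ΔT = -2.96°C; T = -3.23°C
T_parcel − T_env = -23.5 − (-3.23) = -20.27°C

-20.27°C (parcel cooler than environment)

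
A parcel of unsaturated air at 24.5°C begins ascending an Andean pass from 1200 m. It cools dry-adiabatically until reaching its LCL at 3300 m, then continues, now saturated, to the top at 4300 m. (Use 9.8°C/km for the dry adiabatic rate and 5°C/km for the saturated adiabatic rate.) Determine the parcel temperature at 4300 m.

-1.08°C

Dry to 3300 m: -9.8 × 2.1 km = -20.58°C, so T = 3.92°C.
Saturated to 4300 m: -5 × 1 km = -5°C, so T = -1.08°C.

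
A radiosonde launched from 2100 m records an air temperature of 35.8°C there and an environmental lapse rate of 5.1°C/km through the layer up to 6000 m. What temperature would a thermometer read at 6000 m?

15.91°C

From 2100 m to 6000 m (environmental): cools by 5.1 × 3.9 = 19.89°C, giving 15.91°C.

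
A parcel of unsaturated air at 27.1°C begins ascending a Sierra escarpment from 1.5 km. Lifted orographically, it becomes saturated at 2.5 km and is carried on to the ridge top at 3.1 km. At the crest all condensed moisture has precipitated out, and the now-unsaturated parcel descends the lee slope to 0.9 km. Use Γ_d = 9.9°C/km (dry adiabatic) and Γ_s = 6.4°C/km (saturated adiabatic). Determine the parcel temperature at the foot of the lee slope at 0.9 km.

35.14°C

1500–2500 m, dry: Δz = 1 km ⇒ ΔT = -9.9°C; T = 17.2°C
2500–3100 m, saturated: Δz = 0.6 km ⇒ ΔT = -3.84°C; T = 13.36°C
3100–900 m, dry descent: Δz = 2.2 km ⇒ ΔT = +21.78°C; T = 35.14°C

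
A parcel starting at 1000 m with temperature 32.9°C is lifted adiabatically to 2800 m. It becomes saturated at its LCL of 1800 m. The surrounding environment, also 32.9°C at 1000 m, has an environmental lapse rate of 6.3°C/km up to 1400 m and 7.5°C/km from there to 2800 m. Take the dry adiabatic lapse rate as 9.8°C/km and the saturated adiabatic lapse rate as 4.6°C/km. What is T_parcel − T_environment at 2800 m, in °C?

+0.58°C (parcel warmer than environment)

Parcel:
  From 1000 m to 1800 m (dry): cools by 9.8 × 0.8 = 7.84°C, giving 25.06°C.
  From 1800 m to 2800 m (saturated): cools by 4.6 × 1 = 4.6°C, giving 20.46°C.
Environment:
  From 1000 m to 1400 m (environment, lower layer): cools by 6.3 × 0.4 = 2.52°C, giving 30.38°C.
  From 1400 m to 2800 m (environment, upper layer): cools by 7.5 × 1.4 = 10.5°C, giving 19.88°C.
T_parcel − T_env = 20.46 − 19.88 = +0.58°C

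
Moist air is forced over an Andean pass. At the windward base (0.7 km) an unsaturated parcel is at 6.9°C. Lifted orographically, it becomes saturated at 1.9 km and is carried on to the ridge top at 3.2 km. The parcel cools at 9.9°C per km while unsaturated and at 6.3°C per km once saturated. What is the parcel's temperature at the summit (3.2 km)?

700–1900 m, dry: Δz = 1.2 km ⇒ ΔT = -11.88°C; T = -4.98°C
1900–3200 m, saturated: Δz = 1.3 km ⇒ ΔT = -8.19°C; T = -13.17°C

-13.17°C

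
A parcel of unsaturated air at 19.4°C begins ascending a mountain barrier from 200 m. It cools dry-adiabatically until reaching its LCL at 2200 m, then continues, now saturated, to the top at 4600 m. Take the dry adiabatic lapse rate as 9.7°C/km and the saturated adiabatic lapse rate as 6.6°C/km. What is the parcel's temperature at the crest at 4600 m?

From 200 m to 2200 m (dry): cools by 9.7 × 2 = 19.4°C, giving 0°C.
From 2200 m to 4600 m (saturated): cools by 6.6 × 2.4 = 15.84°C, giving -15.84°C.

-15.84°C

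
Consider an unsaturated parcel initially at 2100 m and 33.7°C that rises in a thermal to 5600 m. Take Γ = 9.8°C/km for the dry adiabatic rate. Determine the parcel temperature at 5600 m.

2100 → 5600 m (dry adiabatic, 9.8°C/km): ΔT = -9.8 × 3.5 = -34.3°C → T = -0.6°C

-0.6°C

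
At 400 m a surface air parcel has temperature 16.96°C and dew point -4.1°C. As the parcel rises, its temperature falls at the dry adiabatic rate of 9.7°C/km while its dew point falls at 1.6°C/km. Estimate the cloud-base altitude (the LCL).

T and T_d converge at 9.7 − 1.6 = 8.1°C per km
Height above start = (16.96 − (-4.1)) / 8.1 = 2.6 km
LCL altitude = 400 m + 2600 m = 3000 m

3000 m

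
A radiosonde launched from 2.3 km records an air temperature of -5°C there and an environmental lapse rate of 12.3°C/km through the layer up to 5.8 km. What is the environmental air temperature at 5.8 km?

Environmental to 5800 m: -12.3 × 3.5 km = -43.05°C, so T = -48.05°C.

-48.05°C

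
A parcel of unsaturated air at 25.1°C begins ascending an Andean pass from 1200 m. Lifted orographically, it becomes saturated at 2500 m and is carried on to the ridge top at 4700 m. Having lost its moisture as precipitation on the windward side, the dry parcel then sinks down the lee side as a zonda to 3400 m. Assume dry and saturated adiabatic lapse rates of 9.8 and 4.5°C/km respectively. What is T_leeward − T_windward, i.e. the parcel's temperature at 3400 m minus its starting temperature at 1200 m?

1200 → 2500 m (dry, 9.8°C/km): ΔT = -9.8 × 1.3 = -12.74°C → T = 12.36°C
2500 → 4700 m (saturated, 4.5°C/km): ΔT = -4.5 × 2.2 = -9.9°C → T = 2.46°C
4700 → 3400 m (dry descent, 9.8°C/km): ΔT = +9.8 × 1.3 = +12.74°C → T = 15.2°C
Net change vs windward start: 15.2 − 25.1 = -9.9°C

-9.9°C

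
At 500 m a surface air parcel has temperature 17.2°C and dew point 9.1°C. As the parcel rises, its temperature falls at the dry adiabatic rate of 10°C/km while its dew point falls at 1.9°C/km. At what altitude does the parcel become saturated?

T and T_d converge at 10 − 1.9 = 8.1°C per km
Height above start = (17.2 − 9.1) / 8.1 = 1 km
LCL altitude = 500 m + 1000 m = 1500 m

1500 m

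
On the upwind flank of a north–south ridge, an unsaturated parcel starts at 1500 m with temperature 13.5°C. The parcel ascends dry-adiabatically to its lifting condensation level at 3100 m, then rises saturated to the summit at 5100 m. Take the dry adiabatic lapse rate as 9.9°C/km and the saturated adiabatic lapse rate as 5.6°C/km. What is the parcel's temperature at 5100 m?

-13.54°C

Dry to 3100 m: -9.9 × 1.6 km = -15.84°C, so T = -2.34°C.
Saturated to 5100 m: -5.6 × 2 km = -11.2°C, so T = -13.54°C.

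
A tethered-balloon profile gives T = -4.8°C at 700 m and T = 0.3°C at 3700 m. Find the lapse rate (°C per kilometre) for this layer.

Γ = −ΔT/Δz = (-4.8 − 0.3) / (3700 − 700) m
  = -5.1°C / 3 km = -1.7°C/km

-1.7°C/km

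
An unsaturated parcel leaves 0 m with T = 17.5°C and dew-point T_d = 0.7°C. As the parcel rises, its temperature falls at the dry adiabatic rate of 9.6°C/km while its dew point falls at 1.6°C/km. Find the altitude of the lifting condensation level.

2100 m

T and T_d converge at 9.6 − 1.6 = 8°C per km
Height above start = (17.5 − 0.7) / 8 = 2.1 km
LCL altitude = 0 m + 2100 m = 2100 m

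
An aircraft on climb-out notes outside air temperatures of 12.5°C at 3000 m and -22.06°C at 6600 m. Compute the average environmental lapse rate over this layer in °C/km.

Γ = −ΔT/Δz = (12.5 − (-22.06)) / (6600 − 3000) m
  = 34.56°C / 3.6 km = 9.6°C/km

9.6°C/km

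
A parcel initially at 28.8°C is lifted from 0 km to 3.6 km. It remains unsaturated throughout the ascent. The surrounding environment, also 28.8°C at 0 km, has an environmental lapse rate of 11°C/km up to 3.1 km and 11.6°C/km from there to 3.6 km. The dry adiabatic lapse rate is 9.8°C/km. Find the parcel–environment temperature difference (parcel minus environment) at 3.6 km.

Parcel:
  0–3600 m, dry: Δz = 3.6 km ⇒ ΔT = -35.28°C; T = -6.48°C
Environment:
  0–3100 m, environment, lower layer: Δz = 3.1 km ⇒ ΔT = -34.1°C; T = -5.3°C
  3100–3600 m, environment, upper layer: Δz = 0.5 km ⇒ ΔT = -5.8°C; T = -11.1°C
T_parcel − T_env = -6.48 − (-11.1) = +4.62°C

+4.62°C (parcel warmer than environment)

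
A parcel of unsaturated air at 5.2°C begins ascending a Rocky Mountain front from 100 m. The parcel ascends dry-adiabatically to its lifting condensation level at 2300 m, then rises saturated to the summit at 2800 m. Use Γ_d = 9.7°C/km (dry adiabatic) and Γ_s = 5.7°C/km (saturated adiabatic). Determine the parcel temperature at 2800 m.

100–2300 m, dry: Δz = 2.2 km ⇒ ΔT = -21.34°C; T = -16.14°C
2300–2800 m, saturated: Δz = 0.5 km ⇒ ΔT = -2.85°C; T = -18.99°C

-18.99°C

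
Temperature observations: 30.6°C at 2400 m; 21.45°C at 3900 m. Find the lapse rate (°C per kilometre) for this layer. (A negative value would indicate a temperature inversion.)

Γ = −ΔT/Δz = (30.6 − 21.45) / (3900 − 2400) m
  = 9.15°C / 1.5 km = 6.1°C/km

6.1°C/km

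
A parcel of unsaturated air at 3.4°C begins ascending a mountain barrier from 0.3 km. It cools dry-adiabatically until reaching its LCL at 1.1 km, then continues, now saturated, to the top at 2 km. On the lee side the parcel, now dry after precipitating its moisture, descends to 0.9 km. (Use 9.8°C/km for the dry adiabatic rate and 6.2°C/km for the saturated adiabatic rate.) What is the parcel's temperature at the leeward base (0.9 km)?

0.76°C

From 300 m to 1100 m (dry): cools by 9.8 × 0.8 = 7.84°C, giving -4.44°C.
From 1100 m to 2000 m (saturated): cools by 6.2 × 0.9 = 5.58°C, giving -10.02°C.
From 2000 m to 900 m (dry descent): warms by 9.8 × 1.1 = 10.78°C, giving 0.76°C.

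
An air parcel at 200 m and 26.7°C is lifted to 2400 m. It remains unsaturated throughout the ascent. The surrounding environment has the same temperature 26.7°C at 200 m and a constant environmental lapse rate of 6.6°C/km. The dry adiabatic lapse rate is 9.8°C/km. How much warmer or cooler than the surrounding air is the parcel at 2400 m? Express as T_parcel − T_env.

-7.04°C (parcel cooler than environment)

Parcel:
  From 200 m to 2400 m (dry): cools by 9.8 × 2.2 = 21.56°C, giving 5.14°C.
Environment:
  From 200 m to 2400 m (environment): cools by 6.6 × 2.2 = 14.52°C, giving 12.18°C.
T_parcel − T_env = 5.14 − 12.18 = -7.04°C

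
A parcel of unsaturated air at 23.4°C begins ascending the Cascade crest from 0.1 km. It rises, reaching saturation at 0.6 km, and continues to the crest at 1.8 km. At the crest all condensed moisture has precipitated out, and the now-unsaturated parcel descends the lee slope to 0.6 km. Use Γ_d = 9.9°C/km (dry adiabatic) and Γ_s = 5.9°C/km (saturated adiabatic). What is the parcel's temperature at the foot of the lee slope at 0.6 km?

23.25°C

From 100 m to 600 m (dry): cools by 9.9 × 0.5 = 4.95°C, giving 18.45°C.
From 600 m to 1800 m (saturated): cools by 5.9 × 1.2 = 7.08°C, giving 11.37°C.
From 1800 m to 600 m (dry descent): warms by 9.9 × 1.2 = 11.88°C, giving 23.25°C.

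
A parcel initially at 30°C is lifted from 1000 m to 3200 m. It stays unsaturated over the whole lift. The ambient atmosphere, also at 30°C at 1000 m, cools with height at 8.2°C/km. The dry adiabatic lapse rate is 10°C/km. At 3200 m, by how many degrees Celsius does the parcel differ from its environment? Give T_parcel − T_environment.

Parcel:
  1000–3200 m, dry: Δz = 2.2 km ⇒ ΔT = -22°C; T = 8°C
Environment:
  1000–3200 m, environment: Δz = 2.2 km ⇒ ΔT = -18.04°C; T = 11.96°C
T_parcel − T_env = 8 − 11.96 = -3.96°C

-3.96°C (parcel cooler than environment)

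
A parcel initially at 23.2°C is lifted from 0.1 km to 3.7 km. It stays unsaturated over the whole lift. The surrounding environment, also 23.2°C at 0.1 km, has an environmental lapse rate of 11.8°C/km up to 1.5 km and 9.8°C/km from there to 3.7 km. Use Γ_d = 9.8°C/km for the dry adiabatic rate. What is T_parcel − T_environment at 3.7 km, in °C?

Parcel:
  Dry to 3700 m: -9.8 × 3.6 km = -35.28°C, so T = -12.08°C.
Environment:
  Environment, lower layer to 1500 m: -11.8 × 1.4 km = -16.52°C, so T = 6.68°C.
  Environment, upper layer to 3700 m: -9.8 × 2.2 km = -21.56°C, so T = -14.88°C.
T_parcel − T_env = -12.08 − (-14.88) = +2.8°C

+2.8°C (parcel warmer than environment)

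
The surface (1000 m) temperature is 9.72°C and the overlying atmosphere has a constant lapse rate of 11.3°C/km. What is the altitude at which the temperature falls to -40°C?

Height above start = (9.72 − (-40)) / 11.3 = 4.4 km
Altitude = 1000 m + 4400 m = 5400 m

5400 m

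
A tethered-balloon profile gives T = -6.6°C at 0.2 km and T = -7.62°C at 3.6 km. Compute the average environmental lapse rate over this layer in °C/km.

Γ = −ΔT/Δz = (-6.6 − (-7.62)) / (3600 − 200) m
  = 1.02°C / 3.4 km = 0.3°C/km

0.3°C/km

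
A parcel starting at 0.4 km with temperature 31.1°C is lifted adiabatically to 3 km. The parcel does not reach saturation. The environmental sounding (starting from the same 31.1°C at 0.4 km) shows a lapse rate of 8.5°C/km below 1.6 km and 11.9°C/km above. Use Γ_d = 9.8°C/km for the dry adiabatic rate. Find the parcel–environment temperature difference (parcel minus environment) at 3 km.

+1.38°C (parcel warmer than environment)

Parcel:
  400–3000 m, dry: Δz = 2.6 km ⇒ ΔT = -25.48°C; T = 5.62°C
Environment:
  400–1600 m, environment, lower layer: Δz = 1.2 km ⇒ ΔT = -10.2°C; T = 20.9°C
  1600–3000 m, environment, upper layer: Δz = 1.4 km ⇒ ΔT = -16.66°C; T = 4.24°C
T_parcel − T_env = 5.62 − 4.24 = +1.38°C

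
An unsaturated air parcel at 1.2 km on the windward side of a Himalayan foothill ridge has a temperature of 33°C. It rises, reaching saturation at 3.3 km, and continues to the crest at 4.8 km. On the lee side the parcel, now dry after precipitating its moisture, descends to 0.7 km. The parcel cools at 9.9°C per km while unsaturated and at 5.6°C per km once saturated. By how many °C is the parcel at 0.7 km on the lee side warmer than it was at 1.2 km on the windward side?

+11.4°C

1200–3300 m, dry: Δz = 2.1 km ⇒ ΔT = -20.79°C; T = 12.21°C
3300–4800 m, saturated: Δz = 1.5 km ⇒ ΔT = -8.4°C; T = 3.81°C
4800–700 m, dry descent: Δz = 4.1 km ⇒ ΔT = +40.59°C; T = 44.4°C
Net change vs windward start: 44.4 − 33 = +11.4°C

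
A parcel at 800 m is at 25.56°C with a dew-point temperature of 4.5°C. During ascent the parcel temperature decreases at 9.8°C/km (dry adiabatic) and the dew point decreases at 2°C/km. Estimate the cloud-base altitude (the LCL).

T and T_d converge at 9.8 − 2 = 7.8°C per km
Height above start = (25.56 − 4.5) / 7.8 = 2.7 km
LCL altitude = 800 m + 2700 m = 3500 m

3500 m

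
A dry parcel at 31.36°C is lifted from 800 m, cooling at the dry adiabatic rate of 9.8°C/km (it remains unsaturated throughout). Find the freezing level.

4000 m

Height above start = (31.36 − 0) / 9.8 = 3.2 km
Altitude = 800 m + 3200 m = 4000 m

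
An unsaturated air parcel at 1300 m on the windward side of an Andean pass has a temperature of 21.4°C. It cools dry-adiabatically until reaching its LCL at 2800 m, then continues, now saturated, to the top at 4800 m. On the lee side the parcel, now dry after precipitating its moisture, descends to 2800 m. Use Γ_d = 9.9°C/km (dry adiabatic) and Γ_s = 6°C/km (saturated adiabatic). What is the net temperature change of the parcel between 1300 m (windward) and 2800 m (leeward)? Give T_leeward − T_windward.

From 1300 m to 2800 m (dry): cools by 9.9 × 1.5 = 14.85°C, giving 6.55°C.
From 2800 m to 4800 m (saturated): cools by 6 × 2 = 12°C, giving -5.45°C.
From 4800 m to 2800 m (dry descent): warms by 9.9 × 2 = 19.8°C, giving 14.35°C.
Net change vs windward start: 14.35 − 21.4 = -7.05°C

-7.05°C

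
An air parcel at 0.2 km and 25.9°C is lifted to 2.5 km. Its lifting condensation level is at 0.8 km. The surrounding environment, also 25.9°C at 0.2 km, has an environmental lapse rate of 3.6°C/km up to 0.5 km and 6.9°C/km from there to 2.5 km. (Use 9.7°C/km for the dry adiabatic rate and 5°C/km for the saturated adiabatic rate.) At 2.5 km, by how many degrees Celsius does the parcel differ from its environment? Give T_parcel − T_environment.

+0.56°C (parcel warmer than environment)

Parcel:
  200–800 m, dry: Δz = 0.6 km ⇒ ΔT = -5.82°C; T = 20.08°C
  800–2500 m, saturated: Δz = 1.7 km ⇒ ΔT = -8.5°C; T = 11.58°C
Environment:
  200–500 m, environment, lower layer: Δz = 0.3 km ⇒ ΔT = -1.08°C; T = 24.82°C
  500–2500 m, environment, upper layer: Δz = 2 km ⇒ ΔT = -13.8°C; T = 11.02°C
T_parcel − T_env = 11.58 − 11.02 = +0.56°C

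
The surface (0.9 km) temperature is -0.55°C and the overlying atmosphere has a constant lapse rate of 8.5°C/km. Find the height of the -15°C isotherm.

2.6 km

Height above start = (-0.55 − (-15)) / 8.5 = 1.7 km
Altitude = 900 m + 1700 m = 2600 m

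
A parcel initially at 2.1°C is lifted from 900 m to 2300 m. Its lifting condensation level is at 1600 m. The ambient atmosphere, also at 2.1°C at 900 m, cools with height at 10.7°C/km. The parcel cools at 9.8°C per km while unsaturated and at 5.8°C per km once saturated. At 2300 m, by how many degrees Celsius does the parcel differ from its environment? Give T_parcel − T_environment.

Parcel:
  From 900 m to 1600 m (dry): cools by 9.8 × 0.7 = 6.86°C, giving -4.76°C.
  From 1600 m to 2300 m (saturated): cools by 5.8 × 0.7 = 4.06°C, giving -8.82°C.
Environment:
  From 900 m to 2300 m (environment): cools by 10.7 × 1.4 = 14.98°C, giving -12.88°C.
T_parcel − T_env = -8.82 − (-12.88) = +4.06°C

+4.06°C (parcel warmer than environment)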